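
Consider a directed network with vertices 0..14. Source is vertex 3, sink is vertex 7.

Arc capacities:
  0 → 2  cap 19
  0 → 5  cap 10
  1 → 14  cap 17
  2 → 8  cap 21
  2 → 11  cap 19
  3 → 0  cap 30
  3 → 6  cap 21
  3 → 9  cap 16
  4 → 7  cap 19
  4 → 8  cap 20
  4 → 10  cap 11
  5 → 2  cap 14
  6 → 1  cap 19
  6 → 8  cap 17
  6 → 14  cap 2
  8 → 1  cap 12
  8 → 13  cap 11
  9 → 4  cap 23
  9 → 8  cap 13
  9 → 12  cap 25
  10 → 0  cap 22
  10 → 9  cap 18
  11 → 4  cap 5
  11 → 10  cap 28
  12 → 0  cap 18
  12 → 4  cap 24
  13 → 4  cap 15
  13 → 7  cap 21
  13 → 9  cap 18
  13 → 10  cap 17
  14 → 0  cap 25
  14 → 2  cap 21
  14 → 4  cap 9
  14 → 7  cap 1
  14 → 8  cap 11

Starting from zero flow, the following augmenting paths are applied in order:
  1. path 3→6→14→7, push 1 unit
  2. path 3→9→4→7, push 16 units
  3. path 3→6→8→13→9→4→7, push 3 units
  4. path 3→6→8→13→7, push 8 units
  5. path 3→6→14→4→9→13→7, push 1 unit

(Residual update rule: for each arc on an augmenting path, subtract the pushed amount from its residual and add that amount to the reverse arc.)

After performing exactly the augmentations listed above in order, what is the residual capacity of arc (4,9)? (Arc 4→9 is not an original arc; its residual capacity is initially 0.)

after path 1 (3→6→14→7, push 1): res(4,9)=0
after path 2 (3→9→4→7, push 16): res(4,9)=16
after path 3 (3→6→8→13→9→4→7, push 3): res(4,9)=19
after path 4 (3→6→8→13→7, push 8): res(4,9)=19
after path 5 (3→6→14→4→9→13→7, push 1): res(4,9)=18

Residual capacity of (4,9): 18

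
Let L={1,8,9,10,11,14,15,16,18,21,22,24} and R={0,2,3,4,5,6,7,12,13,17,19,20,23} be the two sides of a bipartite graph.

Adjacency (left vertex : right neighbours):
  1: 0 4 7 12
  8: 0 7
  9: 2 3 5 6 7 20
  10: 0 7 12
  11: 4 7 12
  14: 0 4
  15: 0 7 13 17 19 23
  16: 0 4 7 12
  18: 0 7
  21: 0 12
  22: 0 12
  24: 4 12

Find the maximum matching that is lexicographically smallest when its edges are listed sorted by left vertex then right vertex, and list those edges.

|M| = 6 (so the lex-smallest maximum matching has 6 edges)
process left vertices in ascending order; for each, take the smallest-labelled available neighbour that still permits 6 edges overall, or leave it unmatched if none does
lex-smallest matching: {1-0, 8-7, 9-2, 10-12, 11-4, 15-13}

Lex-smallest maximum matching: {(1,0), (8,7), (9,2), (10,12), (11,4), (15,13)}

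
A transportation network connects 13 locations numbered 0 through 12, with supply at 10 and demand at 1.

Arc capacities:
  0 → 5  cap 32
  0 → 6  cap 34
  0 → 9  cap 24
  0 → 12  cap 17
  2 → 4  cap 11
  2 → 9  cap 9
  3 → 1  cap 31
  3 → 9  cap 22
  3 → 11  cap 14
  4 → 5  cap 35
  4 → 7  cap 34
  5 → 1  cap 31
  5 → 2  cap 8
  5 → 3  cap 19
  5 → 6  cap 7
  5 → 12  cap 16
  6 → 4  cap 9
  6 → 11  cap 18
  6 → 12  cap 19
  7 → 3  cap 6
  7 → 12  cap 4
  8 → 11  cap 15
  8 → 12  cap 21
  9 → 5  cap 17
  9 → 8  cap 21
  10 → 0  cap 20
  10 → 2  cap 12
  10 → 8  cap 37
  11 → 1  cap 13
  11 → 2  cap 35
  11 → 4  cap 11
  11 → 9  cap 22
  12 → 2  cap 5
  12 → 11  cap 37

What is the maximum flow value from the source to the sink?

Maximum flow value: 68

augment #1: 10→0→5→1 bottleneck 20, total now 20
augment #2: 10→8→11→1 bottleneck 13, total now 33
augment #3: 10→2→4→5→1 bottleneck 11, total now 44
augment #4: 10→2→9→5→3→1 bottleneck 1, total now 45
augment #5: 10→8→11→4→5→3→1 bottleneck 2, total now 47
augment #6: 10→8→12→2→9→5→3→1 bottleneck 5, total now 52
augment #7: 10→8→12→11→4→5→3→1 bottleneck 9, total now 61
augment #8: 10→8→12→11→9→5→3→1 bottleneck 2, total now 63
augment #9: 10→8→12→11→9→5→4→7→3→1 bottleneck 5, total now 68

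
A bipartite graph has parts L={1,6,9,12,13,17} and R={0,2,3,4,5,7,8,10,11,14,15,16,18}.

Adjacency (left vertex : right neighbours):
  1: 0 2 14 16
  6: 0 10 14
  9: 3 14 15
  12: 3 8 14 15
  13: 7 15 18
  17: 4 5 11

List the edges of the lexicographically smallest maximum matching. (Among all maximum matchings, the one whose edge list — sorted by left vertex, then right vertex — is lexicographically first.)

Lex-smallest maximum matching: {(1,0), (6,10), (9,3), (12,8), (13,7), (17,4)}

|M| = 6 (so the lex-smallest maximum matching has 6 edges)
process left vertices in ascending order; for each, take the smallest-labelled available neighbour that still permits 6 edges overall, or leave it unmatched if none does
lex-smallest matching: {1-0, 6-10, 9-3, 12-8, 13-7, 17-4}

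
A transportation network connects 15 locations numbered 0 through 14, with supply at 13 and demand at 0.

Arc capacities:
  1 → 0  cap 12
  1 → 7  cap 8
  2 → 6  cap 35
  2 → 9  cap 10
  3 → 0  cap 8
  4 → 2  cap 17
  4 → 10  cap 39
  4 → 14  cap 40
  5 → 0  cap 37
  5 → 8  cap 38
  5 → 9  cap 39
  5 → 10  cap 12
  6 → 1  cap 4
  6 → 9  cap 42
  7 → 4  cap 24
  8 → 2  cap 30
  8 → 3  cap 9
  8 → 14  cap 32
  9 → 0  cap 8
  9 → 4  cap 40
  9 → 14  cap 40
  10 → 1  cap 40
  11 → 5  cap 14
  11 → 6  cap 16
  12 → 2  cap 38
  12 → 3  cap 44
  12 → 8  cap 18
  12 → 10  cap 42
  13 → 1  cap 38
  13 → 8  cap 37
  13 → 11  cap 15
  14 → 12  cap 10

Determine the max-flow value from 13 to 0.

augment #1: 13→1→0 bottleneck 12, total now 12
augment #2: 13→8→3→0 bottleneck 8, total now 20
augment #3: 13→11→5→0 bottleneck 14, total now 34
augment #4: 13→8→2→9→0 bottleneck 8, total now 42

Maximum flow value: 42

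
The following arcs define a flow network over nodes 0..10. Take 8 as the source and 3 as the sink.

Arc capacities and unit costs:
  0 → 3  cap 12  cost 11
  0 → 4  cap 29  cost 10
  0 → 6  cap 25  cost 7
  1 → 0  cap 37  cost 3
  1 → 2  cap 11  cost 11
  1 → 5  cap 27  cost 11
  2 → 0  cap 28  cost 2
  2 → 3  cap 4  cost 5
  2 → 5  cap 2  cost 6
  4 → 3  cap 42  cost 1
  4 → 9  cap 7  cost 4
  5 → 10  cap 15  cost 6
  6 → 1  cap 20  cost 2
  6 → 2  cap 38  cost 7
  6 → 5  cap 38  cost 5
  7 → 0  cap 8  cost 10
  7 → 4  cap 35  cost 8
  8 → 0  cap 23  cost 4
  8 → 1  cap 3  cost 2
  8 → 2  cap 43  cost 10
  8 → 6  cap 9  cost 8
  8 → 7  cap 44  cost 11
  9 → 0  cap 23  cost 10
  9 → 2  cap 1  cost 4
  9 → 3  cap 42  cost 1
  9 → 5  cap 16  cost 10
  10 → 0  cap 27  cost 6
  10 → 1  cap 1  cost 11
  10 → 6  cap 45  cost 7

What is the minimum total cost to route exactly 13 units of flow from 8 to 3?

shortest-cost path #1: 8→0→3 push 12 @ unit cost 15 (adds 180)
shortest-cost path #2: 8→2→3 push 1 @ unit cost 15 (adds 15)
total cost = 195

Minimum cost for 13 units: 195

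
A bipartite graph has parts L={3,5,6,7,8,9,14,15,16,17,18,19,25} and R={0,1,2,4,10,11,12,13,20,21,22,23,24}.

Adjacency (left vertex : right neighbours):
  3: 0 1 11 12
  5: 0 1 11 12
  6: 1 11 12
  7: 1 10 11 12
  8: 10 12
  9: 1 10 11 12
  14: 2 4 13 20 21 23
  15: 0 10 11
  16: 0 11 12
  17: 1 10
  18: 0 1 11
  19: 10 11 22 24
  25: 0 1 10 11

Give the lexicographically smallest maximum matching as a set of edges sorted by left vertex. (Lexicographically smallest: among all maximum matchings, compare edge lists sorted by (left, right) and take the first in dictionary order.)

Lex-smallest maximum matching: {(3,0), (5,1), (6,11), (7,10), (8,12), (14,2), (19,22)}

|M| = 7 (so the lex-smallest maximum matching has 7 edges)
process left vertices in ascending order; for each, take the smallest-labelled available neighbour that still permits 7 edges overall, or leave it unmatched if none does
lex-smallest matching: {3-0, 5-1, 6-11, 7-10, 8-12, 14-2, 19-22}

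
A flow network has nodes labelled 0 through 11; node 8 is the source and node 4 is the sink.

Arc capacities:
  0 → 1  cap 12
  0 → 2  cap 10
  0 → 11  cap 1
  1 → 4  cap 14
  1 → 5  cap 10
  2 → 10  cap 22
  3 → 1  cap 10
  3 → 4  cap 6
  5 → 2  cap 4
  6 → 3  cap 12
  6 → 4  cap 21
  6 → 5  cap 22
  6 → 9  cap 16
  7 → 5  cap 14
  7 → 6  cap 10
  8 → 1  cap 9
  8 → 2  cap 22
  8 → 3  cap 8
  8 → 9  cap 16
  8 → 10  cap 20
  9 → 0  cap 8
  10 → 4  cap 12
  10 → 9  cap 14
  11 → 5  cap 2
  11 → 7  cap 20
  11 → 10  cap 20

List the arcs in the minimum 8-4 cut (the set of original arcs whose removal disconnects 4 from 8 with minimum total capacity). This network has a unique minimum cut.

Min-cut arcs: {(0,11), (1,4), (3,4), (10,4)} (total capacity 33)

augment #1: 8→1→4 push 9
augment #2: 8→3→4 push 6
augment #3: 8→10→4 push 12
augment #4: 8→3→1→4 push 2
augment #5: 8→9→0→1→4 push 3
augment #6: 8→9→0→11→7→6→4 push 1
max flow = 33; residual-reachable set from 8 gives S-side
cut edges (S→T): {(0,11), (1,4), (3,4), (10,4)} total cap 33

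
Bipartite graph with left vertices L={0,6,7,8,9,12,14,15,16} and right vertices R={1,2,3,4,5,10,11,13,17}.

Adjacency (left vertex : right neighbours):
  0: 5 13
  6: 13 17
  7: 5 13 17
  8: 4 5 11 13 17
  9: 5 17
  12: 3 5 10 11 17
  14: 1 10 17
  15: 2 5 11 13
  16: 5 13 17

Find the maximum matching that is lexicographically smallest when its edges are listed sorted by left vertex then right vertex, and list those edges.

|M| = 7 (so the lex-smallest maximum matching has 7 edges)
process left vertices in ascending order; for each, take the smallest-labelled available neighbour that still permits 7 edges overall, or leave it unmatched if none does
lex-smallest matching: {0-5, 6-13, 7-17, 8-4, 12-3, 14-1, 15-2}

Lex-smallest maximum matching: {(0,5), (6,13), (7,17), (8,4), (12,3), (14,1), (15,2)}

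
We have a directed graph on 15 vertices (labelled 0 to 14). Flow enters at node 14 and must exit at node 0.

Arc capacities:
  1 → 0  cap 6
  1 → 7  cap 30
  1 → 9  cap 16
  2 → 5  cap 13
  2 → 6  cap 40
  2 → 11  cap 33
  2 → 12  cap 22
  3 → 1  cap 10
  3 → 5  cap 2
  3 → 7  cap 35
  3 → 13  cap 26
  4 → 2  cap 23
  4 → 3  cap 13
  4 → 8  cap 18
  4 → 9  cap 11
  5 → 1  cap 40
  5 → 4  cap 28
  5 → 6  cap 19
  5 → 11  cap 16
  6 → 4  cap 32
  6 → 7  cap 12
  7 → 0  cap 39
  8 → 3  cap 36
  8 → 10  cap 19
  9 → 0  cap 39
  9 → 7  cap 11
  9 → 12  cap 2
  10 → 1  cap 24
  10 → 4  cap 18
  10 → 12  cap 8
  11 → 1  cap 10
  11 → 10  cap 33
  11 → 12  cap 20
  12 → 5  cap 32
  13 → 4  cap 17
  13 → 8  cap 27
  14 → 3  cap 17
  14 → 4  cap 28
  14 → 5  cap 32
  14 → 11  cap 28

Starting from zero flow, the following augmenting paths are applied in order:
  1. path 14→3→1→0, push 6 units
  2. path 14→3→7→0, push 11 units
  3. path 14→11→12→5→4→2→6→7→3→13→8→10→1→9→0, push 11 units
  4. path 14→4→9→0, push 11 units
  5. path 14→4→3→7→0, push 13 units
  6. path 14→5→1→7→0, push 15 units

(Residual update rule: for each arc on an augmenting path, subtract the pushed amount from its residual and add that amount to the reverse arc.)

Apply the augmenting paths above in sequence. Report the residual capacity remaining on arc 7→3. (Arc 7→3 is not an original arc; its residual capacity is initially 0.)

after path 1 (14→3→1→0, push 6): res(7,3)=0
after path 2 (14→3→7→0, push 11): res(7,3)=11
after path 3 (14→11→12→5→4→2→6→7→3→13→8→10→1→9→0, push 11): res(7,3)=0
after path 4 (14→4→9→0, push 11): res(7,3)=0
after path 5 (14→4→3→7→0, push 13): res(7,3)=13
after path 6 (14→5→1→7→0, push 15): res(7,3)=13

Residual capacity of (7,3): 13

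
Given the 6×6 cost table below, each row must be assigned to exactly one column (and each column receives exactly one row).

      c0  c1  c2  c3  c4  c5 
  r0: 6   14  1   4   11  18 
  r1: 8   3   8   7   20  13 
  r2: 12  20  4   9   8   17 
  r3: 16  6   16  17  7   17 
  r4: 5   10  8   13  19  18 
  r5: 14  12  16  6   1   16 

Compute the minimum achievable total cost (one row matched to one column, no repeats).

optimal assignment: row0→col3 (cost 4), row1→col5 (cost 13), row2→col2 (cost 4), row3→col1 (cost 6), row4→col0 (cost 5), row5→col4 (cost 1)
total = 4 + 13 + 4 + 6 + 5 + 1 = 33

Minimum assignment cost: 33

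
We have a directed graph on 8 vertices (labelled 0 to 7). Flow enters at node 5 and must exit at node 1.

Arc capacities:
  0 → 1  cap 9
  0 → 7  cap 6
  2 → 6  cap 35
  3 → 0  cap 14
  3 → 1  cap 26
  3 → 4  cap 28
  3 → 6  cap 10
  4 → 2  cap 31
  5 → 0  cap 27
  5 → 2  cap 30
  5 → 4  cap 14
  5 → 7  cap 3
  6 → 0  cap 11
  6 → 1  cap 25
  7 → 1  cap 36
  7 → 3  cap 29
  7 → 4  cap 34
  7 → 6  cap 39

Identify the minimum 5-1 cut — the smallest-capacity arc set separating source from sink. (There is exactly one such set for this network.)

Min-cut arcs: {(0,1), (0,7), (5,7), (6,1)} (total capacity 43)

augment #1: 5→0→1 push 9
augment #2: 5→7→1 push 3
augment #3: 5→0→7→1 push 6
augment #4: 5→2→6→1 push 25
max flow = 43; residual-reachable set from 5 gives S-side
cut edges (S→T): {(0,1), (0,7), (5,7), (6,1)} total cap 43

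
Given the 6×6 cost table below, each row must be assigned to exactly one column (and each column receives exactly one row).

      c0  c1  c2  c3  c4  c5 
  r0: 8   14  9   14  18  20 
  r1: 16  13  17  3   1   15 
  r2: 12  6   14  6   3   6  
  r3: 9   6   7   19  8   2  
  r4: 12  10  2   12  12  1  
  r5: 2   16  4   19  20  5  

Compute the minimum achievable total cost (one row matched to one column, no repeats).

optimal assignment: row0→col2 (cost 9), row1→col3 (cost 3), row2→col4 (cost 3), row3→col1 (cost 6), row4→col5 (cost 1), row5→col0 (cost 2)
total = 9 + 3 + 3 + 6 + 1 + 2 = 24

Minimum assignment cost: 24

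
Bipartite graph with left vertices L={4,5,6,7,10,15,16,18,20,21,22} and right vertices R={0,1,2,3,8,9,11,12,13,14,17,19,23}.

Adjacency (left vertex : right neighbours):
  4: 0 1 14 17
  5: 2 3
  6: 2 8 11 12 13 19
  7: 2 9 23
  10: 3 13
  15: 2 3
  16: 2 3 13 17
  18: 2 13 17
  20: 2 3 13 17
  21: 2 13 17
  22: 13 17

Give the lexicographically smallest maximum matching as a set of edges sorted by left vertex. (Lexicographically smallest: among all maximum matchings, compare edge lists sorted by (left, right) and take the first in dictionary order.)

Lex-smallest maximum matching: {(4,0), (5,2), (6,8), (7,9), (10,3), (16,13), (18,17)}

|M| = 7 (so the lex-smallest maximum matching has 7 edges)
process left vertices in ascending order; for each, take the smallest-labelled available neighbour that still permits 7 edges overall, or leave it unmatched if none does
lex-smallest matching: {4-0, 5-2, 6-8, 7-9, 10-3, 16-13, 18-17}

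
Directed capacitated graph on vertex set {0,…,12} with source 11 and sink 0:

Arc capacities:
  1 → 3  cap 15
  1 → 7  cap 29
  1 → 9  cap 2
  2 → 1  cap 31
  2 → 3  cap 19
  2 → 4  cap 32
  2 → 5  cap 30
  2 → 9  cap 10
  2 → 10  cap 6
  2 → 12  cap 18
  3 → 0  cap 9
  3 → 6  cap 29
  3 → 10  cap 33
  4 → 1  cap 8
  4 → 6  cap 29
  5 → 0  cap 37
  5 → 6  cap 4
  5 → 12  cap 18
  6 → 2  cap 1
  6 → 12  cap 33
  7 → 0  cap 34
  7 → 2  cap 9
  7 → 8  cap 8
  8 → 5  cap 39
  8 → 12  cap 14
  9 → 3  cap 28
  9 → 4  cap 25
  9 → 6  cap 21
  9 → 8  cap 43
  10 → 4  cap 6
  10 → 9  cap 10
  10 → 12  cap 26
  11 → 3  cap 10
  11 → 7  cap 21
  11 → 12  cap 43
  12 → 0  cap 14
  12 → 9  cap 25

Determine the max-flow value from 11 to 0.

Maximum flow value: 70

augment #1: 11→3→0 bottleneck 9, total now 9
augment #2: 11→7→0 bottleneck 21, total now 30
augment #3: 11→12→0 bottleneck 14, total now 44
augment #4: 11→3→6→2→5→0 bottleneck 1, total now 45
augment #5: 11→12→9→8→5→0 bottleneck 25, total now 70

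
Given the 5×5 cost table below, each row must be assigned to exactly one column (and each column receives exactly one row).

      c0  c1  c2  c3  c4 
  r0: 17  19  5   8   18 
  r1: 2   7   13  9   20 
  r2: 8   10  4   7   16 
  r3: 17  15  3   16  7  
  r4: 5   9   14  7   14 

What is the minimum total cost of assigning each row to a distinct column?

one of 2 optimal assignments: row0→col2 (cost 5), row1→col0 (cost 2), row2→col3 (cost 7), row3→col4 (cost 7), row4→col1 (cost 9)
total = 5 + 2 + 7 + 7 + 9 = 30

Minimum assignment cost: 30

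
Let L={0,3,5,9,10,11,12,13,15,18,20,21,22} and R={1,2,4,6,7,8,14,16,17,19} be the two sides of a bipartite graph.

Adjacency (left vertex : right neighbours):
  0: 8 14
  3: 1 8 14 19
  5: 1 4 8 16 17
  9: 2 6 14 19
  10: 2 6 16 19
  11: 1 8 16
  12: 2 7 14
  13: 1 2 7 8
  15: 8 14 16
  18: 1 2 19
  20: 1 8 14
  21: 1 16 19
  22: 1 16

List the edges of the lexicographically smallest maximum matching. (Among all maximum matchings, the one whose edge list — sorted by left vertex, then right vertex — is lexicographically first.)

|M| = 9 (so the lex-smallest maximum matching has 9 edges)
process left vertices in ascending order; for each, take the smallest-labelled available neighbour that still permits 9 edges overall, or leave it unmatched if none does
lex-smallest matching: {0-8, 3-1, 5-4, 9-2, 10-6, 11-16, 12-7, 15-14, 18-19}

Lex-smallest maximum matching: {(0,8), (3,1), (5,4), (9,2), (10,6), (11,16), (12,7), (15,14), (18,19)}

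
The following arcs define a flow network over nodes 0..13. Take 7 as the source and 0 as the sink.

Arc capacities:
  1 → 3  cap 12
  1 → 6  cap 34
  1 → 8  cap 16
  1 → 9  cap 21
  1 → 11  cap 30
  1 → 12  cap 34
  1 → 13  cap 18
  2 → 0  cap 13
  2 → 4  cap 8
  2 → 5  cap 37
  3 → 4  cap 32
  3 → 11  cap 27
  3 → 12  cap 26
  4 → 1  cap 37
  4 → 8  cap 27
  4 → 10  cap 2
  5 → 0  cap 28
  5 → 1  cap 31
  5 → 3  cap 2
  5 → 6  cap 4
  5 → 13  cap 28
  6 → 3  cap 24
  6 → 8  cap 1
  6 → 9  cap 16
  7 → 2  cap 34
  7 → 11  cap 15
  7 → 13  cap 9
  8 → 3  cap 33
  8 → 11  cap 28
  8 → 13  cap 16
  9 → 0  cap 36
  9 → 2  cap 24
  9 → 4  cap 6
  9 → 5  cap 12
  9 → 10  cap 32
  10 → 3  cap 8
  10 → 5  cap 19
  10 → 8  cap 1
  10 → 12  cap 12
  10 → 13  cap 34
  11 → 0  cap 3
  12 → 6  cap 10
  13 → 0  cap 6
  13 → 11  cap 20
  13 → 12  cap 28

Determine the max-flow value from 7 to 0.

Maximum flow value: 46

augment #1: 7→2→0 bottleneck 13, total now 13
augment #2: 7→11→0 bottleneck 3, total now 16
augment #3: 7→13→0 bottleneck 6, total now 22
augment #4: 7→2→5→0 bottleneck 21, total now 43
augment #5: 7→13→12→6→9→0 bottleneck 3, total now 46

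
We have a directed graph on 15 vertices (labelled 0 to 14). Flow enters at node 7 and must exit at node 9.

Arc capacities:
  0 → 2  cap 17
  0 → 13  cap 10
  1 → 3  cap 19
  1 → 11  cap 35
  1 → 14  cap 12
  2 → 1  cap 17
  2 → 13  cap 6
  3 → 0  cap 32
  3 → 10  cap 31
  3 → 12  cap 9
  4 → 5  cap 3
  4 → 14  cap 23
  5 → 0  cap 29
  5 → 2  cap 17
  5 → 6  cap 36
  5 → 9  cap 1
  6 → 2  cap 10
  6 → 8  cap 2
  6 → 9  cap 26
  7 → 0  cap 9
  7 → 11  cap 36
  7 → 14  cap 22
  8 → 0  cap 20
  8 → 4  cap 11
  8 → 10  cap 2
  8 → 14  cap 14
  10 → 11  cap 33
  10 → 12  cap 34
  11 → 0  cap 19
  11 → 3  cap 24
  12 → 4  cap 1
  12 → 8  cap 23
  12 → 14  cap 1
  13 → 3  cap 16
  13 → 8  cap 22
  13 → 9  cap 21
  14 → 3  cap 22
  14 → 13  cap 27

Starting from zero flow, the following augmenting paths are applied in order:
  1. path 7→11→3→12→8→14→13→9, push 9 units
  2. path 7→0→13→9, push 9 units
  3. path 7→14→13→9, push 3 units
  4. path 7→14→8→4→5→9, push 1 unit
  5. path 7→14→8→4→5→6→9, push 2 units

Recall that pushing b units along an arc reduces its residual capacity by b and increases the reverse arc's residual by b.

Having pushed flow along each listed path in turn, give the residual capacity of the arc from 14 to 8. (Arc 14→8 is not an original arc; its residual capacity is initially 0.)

Residual capacity of (14,8): 6

after path 1 (7→11→3→12→8→14→13→9, push 9): res(14,8)=9
after path 2 (7→0→13→9, push 9): res(14,8)=9
after path 3 (7→14→13→9, push 3): res(14,8)=9
after path 4 (7→14→8→4→5→9, push 1): res(14,8)=8
after path 5 (7→14→8→4→5→6→9, push 2): res(14,8)=6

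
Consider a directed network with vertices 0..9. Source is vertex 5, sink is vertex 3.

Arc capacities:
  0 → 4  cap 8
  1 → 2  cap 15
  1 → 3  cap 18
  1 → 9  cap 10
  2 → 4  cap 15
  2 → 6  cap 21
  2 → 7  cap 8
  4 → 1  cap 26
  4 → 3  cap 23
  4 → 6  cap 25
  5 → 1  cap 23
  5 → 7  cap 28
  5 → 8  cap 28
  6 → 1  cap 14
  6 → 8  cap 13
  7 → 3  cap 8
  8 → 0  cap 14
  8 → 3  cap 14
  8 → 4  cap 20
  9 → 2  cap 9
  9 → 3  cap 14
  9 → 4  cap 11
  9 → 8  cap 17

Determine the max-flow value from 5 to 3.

augment #1: 5→1→3 bottleneck 18, total now 18
augment #2: 5→7→3 bottleneck 8, total now 26
augment #3: 5→8→3 bottleneck 14, total now 40
augment #4: 5→1→9→3 bottleneck 5, total now 45
augment #5: 5→8→4→3 bottleneck 14, total now 59

Maximum flow value: 59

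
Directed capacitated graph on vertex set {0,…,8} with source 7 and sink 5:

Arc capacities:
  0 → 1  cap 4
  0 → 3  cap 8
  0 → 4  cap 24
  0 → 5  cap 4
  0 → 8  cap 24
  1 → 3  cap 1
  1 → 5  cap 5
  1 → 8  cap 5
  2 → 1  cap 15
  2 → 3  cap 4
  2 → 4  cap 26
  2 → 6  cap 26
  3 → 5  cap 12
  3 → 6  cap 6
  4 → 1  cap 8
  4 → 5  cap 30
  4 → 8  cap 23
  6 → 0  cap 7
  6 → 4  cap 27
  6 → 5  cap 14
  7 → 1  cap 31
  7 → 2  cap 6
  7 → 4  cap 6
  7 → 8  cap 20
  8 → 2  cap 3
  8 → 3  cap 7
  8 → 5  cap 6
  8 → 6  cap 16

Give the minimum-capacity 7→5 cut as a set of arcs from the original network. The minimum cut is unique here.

Min-cut arcs: {(1,3), (1,5), (1,8), (7,2), (7,4), (7,8)} (total capacity 43)

augment #1: 7→1→5 push 5
augment #2: 7→4→5 push 6
augment #3: 7→8→5 push 6
augment #4: 7→1→3→5 push 1
augment #5: 7→2→3→5 push 4
augment #6: 7→2→4→5 push 2
augment #7: 7→8→3→5 push 7
augment #8: 7→8→6→5 push 7
augment #9: 7→1→8→6→5 push 5
max flow = 43; residual-reachable set from 7 gives S-side
cut edges (S→T): {(1,3), (1,5), (1,8), (7,2), (7,4), (7,8)} total cap 43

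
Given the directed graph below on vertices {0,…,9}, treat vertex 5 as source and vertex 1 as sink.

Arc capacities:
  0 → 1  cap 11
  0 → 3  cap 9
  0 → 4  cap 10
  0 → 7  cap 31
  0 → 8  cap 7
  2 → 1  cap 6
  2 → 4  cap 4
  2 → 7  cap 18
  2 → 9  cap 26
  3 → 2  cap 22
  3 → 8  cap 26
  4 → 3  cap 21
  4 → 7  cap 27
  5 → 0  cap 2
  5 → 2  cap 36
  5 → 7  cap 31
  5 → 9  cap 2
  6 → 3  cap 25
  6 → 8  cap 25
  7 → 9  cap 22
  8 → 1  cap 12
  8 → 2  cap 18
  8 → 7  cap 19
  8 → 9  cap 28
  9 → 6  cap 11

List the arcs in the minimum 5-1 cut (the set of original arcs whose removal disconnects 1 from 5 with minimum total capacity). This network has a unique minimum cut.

augment #1: 5→0→1 push 2
augment #2: 5→2→1 push 6
augment #3: 5→9→6→8→1 push 2
augment #4: 5→2→4→3→8→1 push 4
augment #5: 5→2→9→6→8→1 push 6
max flow = 20; residual-reachable set from 5 gives S-side
cut edges (S→T): {(2,1), (5,0), (8,1)} total cap 20

Min-cut arcs: {(2,1), (5,0), (8,1)} (total capacity 20)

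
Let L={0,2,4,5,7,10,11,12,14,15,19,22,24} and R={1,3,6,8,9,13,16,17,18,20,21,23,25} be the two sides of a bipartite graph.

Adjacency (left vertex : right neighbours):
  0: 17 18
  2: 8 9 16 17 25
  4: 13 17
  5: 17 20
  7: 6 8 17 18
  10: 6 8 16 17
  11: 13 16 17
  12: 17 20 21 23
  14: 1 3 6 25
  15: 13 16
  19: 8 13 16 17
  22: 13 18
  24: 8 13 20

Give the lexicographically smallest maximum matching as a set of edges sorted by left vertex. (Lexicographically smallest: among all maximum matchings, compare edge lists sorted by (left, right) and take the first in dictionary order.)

|M| = 10 (so the lex-smallest maximum matching has 10 edges)
process left vertices in ascending order; for each, take the smallest-labelled available neighbour that still permits 10 edges overall, or leave it unmatched if none does
lex-smallest matching: {0-17, 2-9, 4-13, 5-20, 7-6, 10-8, 11-16, 12-21, 14-1, 22-18}

Lex-smallest maximum matching: {(0,17), (2,9), (4,13), (5,20), (7,6), (10,8), (11,16), (12,21), (14,1), (22,18)}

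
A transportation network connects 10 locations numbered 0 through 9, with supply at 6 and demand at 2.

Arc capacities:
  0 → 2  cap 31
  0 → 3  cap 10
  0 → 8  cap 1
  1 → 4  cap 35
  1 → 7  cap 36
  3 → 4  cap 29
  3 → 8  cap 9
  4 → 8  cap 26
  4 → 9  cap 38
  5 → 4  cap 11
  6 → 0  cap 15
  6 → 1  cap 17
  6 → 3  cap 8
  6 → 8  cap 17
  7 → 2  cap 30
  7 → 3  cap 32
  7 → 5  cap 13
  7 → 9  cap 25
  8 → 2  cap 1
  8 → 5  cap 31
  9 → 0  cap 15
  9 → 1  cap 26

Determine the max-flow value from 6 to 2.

augment #1: 6→0→2 bottleneck 15, total now 15
augment #2: 6→8→2 bottleneck 1, total now 16
augment #3: 6→1→7→2 bottleneck 17, total now 33
augment #4: 6→3→4→9→0→2 bottleneck 8, total now 41
augment #5: 6→8→5→4→9→0→2 bottleneck 7, total now 48
augment #6: 6→8→5→4→9→1→7→2 bottleneck 4, total now 52

Maximum flow value: 52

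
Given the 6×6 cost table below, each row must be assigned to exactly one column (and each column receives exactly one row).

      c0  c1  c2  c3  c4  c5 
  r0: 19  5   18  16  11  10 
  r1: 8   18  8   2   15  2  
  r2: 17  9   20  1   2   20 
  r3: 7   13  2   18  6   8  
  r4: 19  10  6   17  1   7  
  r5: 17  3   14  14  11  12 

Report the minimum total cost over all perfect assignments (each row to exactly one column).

Minimum assignment cost: 25

optimal assignment: row0→col5 (cost 10), row1→col0 (cost 8), row2→col3 (cost 1), row3→col2 (cost 2), row4→col4 (cost 1), row5→col1 (cost 3)
total = 10 + 8 + 1 + 2 + 1 + 3 = 25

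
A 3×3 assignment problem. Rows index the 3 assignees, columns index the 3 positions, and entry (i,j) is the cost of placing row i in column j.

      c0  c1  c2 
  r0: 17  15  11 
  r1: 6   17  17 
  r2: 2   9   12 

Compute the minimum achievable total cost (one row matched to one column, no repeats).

optimal assignment: row0→col2 (cost 11), row1→col0 (cost 6), row2→col1 (cost 9)
total = 11 + 6 + 9 = 26

Minimum assignment cost: 26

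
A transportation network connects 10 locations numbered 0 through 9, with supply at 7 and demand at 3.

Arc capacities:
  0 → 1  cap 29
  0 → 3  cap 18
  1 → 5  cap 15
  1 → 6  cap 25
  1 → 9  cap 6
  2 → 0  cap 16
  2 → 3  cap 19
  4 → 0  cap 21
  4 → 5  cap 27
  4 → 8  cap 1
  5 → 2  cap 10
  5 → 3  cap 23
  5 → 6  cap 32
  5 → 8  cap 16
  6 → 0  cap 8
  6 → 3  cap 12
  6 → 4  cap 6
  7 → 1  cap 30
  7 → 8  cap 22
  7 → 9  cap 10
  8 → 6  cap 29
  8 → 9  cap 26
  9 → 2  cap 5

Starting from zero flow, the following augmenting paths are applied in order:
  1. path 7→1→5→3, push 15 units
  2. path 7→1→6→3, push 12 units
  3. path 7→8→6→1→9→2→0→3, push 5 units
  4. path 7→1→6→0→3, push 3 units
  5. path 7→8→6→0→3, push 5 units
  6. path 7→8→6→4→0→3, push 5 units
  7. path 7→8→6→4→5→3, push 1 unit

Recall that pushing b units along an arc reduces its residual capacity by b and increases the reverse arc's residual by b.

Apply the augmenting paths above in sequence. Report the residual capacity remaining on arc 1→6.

after path 1 (7→1→5→3, push 15): res(1,6)=25
after path 2 (7→1→6→3, push 12): res(1,6)=13
after path 3 (7→8→6→1→9→2→0→3, push 5): res(1,6)=18
after path 4 (7→1→6→0→3, push 3): res(1,6)=15
after path 5 (7→8→6→0→3, push 5): res(1,6)=15
after path 6 (7→8→6→4→0→3, push 5): res(1,6)=15
after path 7 (7→8→6→4→5→3, push 1): res(1,6)=15

Residual capacity of (1,6): 15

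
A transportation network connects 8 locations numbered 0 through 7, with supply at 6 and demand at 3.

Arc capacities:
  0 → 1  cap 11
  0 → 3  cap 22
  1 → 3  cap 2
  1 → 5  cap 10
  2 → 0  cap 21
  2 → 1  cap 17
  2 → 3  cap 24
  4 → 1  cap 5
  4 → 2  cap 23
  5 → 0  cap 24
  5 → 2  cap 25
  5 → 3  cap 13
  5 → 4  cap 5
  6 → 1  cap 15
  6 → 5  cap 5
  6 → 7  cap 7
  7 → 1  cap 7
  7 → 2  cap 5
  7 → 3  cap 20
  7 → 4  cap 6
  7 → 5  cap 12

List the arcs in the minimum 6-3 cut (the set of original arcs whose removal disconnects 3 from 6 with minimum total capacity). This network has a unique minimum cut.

augment #1: 6→1→3 push 2
augment #2: 6→5→3 push 5
augment #3: 6→7→3 push 7
augment #4: 6→1→5→3 push 8
augment #5: 6→1→5→0→3 push 2
max flow = 24; residual-reachable set from 6 gives S-side
cut edges (S→T): {(1,3), (1,5), (6,5), (6,7)} total cap 24

Min-cut arcs: {(1,3), (1,5), (6,5), (6,7)} (total capacity 24)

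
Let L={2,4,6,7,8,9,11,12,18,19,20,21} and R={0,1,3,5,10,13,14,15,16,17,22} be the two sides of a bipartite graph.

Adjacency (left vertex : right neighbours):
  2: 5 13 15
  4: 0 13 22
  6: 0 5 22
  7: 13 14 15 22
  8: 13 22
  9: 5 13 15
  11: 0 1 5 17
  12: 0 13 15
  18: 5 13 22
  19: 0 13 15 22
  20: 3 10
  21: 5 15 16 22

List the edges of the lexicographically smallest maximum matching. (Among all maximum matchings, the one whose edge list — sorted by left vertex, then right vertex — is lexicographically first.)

|M| = 9 (so the lex-smallest maximum matching has 9 edges)
process left vertices in ascending order; for each, take the smallest-labelled available neighbour that still permits 9 edges overall, or leave it unmatched if none does
lex-smallest matching: {2-5, 4-0, 6-22, 7-14, 8-13, 9-15, 11-1, 20-3, 21-16}

Lex-smallest maximum matching: {(2,5), (4,0), (6,22), (7,14), (8,13), (9,15), (11,1), (20,3), (21,16)}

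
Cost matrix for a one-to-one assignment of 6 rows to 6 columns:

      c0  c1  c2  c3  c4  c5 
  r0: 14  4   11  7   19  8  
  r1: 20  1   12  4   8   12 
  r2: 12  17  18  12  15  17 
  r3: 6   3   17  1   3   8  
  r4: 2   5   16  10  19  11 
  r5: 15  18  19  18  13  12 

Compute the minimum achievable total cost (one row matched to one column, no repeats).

optimal assignment: row0→col2 (cost 11), row1→col1 (cost 1), row2→col3 (cost 12), row3→col4 (cost 3), row4→col0 (cost 2), row5→col5 (cost 12)
total = 11 + 1 + 12 + 3 + 2 + 12 = 41

Minimum assignment cost: 41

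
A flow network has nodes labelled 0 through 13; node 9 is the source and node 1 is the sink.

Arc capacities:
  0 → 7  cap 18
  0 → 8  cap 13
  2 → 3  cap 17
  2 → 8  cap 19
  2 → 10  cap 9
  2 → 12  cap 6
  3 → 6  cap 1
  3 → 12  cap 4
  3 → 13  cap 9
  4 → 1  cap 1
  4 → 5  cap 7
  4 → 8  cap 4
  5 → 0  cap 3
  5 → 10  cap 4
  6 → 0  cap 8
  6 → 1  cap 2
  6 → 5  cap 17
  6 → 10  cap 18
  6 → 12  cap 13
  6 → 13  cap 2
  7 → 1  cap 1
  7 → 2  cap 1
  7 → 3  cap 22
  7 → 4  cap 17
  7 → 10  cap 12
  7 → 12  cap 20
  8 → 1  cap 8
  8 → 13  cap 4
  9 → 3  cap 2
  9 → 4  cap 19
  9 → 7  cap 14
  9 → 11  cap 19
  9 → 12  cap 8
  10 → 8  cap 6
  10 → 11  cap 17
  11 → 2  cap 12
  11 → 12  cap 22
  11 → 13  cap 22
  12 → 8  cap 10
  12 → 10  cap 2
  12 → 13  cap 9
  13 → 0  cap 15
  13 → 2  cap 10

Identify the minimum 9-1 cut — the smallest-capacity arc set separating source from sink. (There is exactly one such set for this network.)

augment #1: 9→4→1 push 1
augment #2: 9→7→1 push 1
augment #3: 9→3→6→1 push 1
augment #4: 9→4→8→1 push 4
augment #5: 9→12→8→1 push 4
max flow = 11; residual-reachable set from 9 gives S-side
cut edges (S→T): {(3,6), (4,1), (7,1), (8,1)} total cap 11

Min-cut arcs: {(3,6), (4,1), (7,1), (8,1)} (total capacity 11)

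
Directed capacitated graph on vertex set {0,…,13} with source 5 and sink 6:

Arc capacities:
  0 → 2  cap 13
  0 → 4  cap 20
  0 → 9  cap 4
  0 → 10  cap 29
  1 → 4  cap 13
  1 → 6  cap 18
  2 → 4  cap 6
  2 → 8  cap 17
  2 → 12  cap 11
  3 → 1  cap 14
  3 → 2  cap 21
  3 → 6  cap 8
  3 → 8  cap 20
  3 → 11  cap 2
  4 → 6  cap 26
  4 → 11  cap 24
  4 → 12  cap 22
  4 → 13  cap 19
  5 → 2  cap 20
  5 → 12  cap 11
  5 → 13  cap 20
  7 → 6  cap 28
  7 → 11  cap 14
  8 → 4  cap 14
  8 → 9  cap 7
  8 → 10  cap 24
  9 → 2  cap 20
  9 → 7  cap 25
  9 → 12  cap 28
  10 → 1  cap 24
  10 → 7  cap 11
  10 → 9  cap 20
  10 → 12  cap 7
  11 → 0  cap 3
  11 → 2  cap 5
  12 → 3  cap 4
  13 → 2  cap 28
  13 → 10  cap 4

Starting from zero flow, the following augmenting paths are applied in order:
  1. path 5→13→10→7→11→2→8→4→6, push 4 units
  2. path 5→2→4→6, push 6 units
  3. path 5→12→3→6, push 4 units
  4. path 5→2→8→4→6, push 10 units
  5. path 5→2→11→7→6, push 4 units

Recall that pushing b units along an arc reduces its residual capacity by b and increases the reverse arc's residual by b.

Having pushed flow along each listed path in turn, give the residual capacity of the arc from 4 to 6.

after path 1 (5→13→10→7→11→2→8→4→6, push 4): res(4,6)=22
after path 2 (5→2→4→6, push 6): res(4,6)=16
after path 3 (5→12→3→6, push 4): res(4,6)=16
after path 4 (5→2→8→4→6, push 10): res(4,6)=6
after path 5 (5→2→11→7→6, push 4): res(4,6)=6

Residual capacity of (4,6): 6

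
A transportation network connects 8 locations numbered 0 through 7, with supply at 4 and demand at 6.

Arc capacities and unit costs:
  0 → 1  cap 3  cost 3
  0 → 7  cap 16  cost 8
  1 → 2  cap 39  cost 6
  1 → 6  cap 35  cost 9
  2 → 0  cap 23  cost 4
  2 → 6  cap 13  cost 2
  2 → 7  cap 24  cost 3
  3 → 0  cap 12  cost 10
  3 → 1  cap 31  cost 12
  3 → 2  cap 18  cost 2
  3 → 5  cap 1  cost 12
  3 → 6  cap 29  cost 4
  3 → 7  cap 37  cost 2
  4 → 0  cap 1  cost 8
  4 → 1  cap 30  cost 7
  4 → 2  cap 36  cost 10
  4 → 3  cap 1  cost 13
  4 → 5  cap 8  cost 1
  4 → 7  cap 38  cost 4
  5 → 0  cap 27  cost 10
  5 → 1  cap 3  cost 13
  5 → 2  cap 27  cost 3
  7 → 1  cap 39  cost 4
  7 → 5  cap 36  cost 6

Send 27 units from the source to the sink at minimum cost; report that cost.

shortest-cost path #1: 4→5→2→6 push 8 @ unit cost 6 (adds 48)
shortest-cost path #2: 4→2→6 push 5 @ unit cost 12 (adds 60)
shortest-cost path #3: 4→1→6 push 14 @ unit cost 16 (adds 224)
total cost = 332

Minimum cost for 27 units: 332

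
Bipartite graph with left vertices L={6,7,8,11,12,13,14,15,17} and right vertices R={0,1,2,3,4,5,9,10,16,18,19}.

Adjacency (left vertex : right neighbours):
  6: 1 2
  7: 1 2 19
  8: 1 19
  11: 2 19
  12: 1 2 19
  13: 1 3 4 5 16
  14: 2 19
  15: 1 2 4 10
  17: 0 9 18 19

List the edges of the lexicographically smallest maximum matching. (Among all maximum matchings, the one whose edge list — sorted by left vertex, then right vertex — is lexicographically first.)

Lex-smallest maximum matching: {(6,1), (7,2), (8,19), (13,3), (15,4), (17,0)}

|M| = 6 (so the lex-smallest maximum matching has 6 edges)
process left vertices in ascending order; for each, take the smallest-labelled available neighbour that still permits 6 edges overall, or leave it unmatched if none does
lex-smallest matching: {6-1, 7-2, 8-19, 13-3, 15-4, 17-0}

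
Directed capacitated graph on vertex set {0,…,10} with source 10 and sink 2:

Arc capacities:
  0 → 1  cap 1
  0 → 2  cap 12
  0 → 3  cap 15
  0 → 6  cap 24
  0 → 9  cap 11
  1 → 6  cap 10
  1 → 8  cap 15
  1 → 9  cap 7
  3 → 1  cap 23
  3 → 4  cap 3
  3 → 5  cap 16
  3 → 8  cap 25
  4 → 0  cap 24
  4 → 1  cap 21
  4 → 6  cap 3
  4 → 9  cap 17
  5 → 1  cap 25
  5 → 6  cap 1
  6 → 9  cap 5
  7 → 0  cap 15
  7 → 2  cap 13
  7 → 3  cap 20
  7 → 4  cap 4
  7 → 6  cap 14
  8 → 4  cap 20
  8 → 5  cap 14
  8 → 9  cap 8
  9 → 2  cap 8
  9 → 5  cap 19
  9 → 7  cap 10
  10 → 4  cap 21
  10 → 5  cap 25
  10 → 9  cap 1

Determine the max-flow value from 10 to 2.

Maximum flow value: 30

augment #1: 10→9→2 bottleneck 1, total now 1
augment #2: 10→4→0→2 bottleneck 12, total now 13
augment #3: 10→4→9→2 bottleneck 7, total now 20
augment #4: 10→4→9→7→2 bottleneck 2, total now 22
augment #5: 10→5→1→9→7→2 bottleneck 7, total now 29
augment #6: 10→5→6→9→7→2 bottleneck 1, total now 30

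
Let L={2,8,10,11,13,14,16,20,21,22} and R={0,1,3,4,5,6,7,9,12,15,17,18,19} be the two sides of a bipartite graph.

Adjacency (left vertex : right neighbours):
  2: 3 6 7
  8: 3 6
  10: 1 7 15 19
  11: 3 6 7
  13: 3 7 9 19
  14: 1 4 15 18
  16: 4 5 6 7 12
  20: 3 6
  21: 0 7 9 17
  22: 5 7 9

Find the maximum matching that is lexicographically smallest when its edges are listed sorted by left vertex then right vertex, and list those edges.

|M| = 9 (so the lex-smallest maximum matching has 9 edges)
process left vertices in ascending order; for each, take the smallest-labelled available neighbour that still permits 9 edges overall, or leave it unmatched if none does
lex-smallest matching: {2-3, 8-6, 10-1, 11-7, 13-9, 14-4, 16-12, 21-0, 22-5}

Lex-smallest maximum matching: {(2,3), (8,6), (10,1), (11,7), (13,9), (14,4), (16,12), (21,0), (22,5)}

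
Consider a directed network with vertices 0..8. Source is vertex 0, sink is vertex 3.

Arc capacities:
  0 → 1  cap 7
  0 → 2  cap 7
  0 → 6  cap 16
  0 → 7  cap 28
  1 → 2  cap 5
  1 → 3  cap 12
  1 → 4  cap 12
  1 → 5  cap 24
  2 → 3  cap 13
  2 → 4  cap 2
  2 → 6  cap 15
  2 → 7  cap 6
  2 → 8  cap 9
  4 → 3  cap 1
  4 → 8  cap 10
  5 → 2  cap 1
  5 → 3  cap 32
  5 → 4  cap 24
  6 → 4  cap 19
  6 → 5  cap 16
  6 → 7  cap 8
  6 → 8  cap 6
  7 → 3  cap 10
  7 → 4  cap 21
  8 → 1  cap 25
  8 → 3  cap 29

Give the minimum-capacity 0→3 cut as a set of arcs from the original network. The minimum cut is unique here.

Min-cut arcs: {(0,1), (0,2), (0,6), (4,3), (4,8), (7,3)} (total capacity 51)

augment #1: 0→1→3 push 7
augment #2: 0→2→3 push 7
augment #3: 0→7→3 push 10
augment #4: 0→6→4→3 push 1
augment #5: 0→6→5→3 push 15
augment #6: 0→7→4→8→3 push 10
augment #7: 0→7→4→6→5→3 push 1
max flow = 51; residual-reachable set from 0 gives S-side
cut edges (S→T): {(0,1), (0,2), (0,6), (4,3), (4,8), (7,3)} total cap 51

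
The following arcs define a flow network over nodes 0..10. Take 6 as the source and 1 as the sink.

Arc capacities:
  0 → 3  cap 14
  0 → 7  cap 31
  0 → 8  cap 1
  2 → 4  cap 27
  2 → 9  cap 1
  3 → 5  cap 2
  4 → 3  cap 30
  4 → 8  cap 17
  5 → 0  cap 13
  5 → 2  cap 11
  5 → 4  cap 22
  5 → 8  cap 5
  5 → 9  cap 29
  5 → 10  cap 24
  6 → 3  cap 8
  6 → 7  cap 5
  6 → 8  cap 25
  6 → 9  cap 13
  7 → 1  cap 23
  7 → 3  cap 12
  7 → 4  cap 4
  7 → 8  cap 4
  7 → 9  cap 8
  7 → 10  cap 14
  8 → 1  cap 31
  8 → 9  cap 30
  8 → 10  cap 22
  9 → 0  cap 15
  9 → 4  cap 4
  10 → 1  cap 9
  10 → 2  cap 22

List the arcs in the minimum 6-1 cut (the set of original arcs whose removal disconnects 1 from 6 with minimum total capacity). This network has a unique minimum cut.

augment #1: 6→7→1 push 5
augment #2: 6→8→1 push 25
augment #3: 6→3→5→8→1 push 2
augment #4: 6→9→0→7→1 push 13
max flow = 45; residual-reachable set from 6 gives S-side
cut edges (S→T): {(3,5), (6,7), (6,8), (6,9)} total cap 45

Min-cut arcs: {(3,5), (6,7), (6,8), (6,9)} (total capacity 45)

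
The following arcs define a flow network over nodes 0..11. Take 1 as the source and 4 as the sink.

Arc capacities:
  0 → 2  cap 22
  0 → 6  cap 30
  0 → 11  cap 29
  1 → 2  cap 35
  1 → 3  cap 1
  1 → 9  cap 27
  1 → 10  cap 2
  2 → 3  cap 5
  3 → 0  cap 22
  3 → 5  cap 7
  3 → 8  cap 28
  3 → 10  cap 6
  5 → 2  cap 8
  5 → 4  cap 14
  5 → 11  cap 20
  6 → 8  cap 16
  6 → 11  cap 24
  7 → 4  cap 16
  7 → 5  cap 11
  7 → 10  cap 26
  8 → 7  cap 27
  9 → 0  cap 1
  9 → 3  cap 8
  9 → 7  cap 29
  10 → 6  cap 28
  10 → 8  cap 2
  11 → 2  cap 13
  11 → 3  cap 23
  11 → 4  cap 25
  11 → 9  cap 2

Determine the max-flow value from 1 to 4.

Maximum flow value: 35

augment #1: 1→3→5→4 bottleneck 1, total now 1
augment #2: 1→9→7→4 bottleneck 16, total now 17
augment #3: 1→2→3→5→4 bottleneck 5, total now 22
augment #4: 1→9→0→11→4 bottleneck 1, total now 23
augment #5: 1→9→3→5→4 bottleneck 1, total now 24
augment #6: 1→9→7→5→4 bottleneck 7, total now 31
augment #7: 1→10→6→11→4 bottleneck 2, total now 33
augment #8: 1→9→3→0→11→4 bottleneck 2, total now 35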